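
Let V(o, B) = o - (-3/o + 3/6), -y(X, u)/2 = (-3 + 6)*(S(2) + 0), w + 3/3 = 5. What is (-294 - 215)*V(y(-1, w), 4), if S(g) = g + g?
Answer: 100273/8 ≈ 12534.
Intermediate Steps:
w = 4 (w = -1 + 5 = 4)
S(g) = 2*g
y(X, u) = -24 (y(X, u) = -2*(-3 + 6)*(2*2 + 0) = -6*(4 + 0) = -6*4 = -2*12 = -24)
V(o, B) = -½ + o + 3/o (V(o, B) = o - (-3/o + 3*(⅙)) = o - (-3/o + ½) = o - (½ - 3/o) = o + (-½ + 3/o) = -½ + o + 3/o)
(-294 - 215)*V(y(-1, w), 4) = (-294 - 215)*(-½ - 24 + 3/(-24)) = -509*(-½ - 24 + 3*(-1/24)) = -509*(-½ - 24 - ⅛) = -509*(-197/8) = 100273/8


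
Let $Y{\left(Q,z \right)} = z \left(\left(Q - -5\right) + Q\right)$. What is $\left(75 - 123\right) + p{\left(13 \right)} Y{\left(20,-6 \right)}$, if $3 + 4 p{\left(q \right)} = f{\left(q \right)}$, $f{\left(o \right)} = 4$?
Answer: $- \frac{231}{2} \approx -115.5$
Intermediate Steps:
$Y{\left(Q,z \right)} = z \left(5 + 2 Q\right)$ ($Y{\left(Q,z \right)} = z \left(\left(Q + 5\right) + Q\right) = z \left(\left(5 + Q\right) + Q\right) = z \left(5 + 2 Q\right)$)
$p{\left(q \right)} = \frac{1}{4}$ ($p{\left(q \right)} = - \frac{3}{4} + \frac{1}{4} \cdot 4 = - \frac{3}{4} + 1 = \frac{1}{4}$)
$\left(75 - 123\right) + p{\left(13 \right)} Y{\left(20,-6 \right)} = \left(75 - 123\right) + \frac{\left(-6\right) \left(5 + 2 \cdot 20\right)}{4} = \left(75 - 123\right) + \frac{\left(-6\right) \left(5 + 40\right)}{4} = -48 + \frac{\left(-6\right) 45}{4} = -48 + \frac{1}{4} \left(-270\right) = -48 - \frac{135}{2} = - \frac{231}{2}$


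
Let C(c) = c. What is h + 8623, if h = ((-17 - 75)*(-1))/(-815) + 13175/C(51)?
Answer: 21714584/2445 ≈ 8881.2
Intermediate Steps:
h = 631349/2445 (h = ((-17 - 75)*(-1))/(-815) + 13175/51 = -92*(-1)*(-1/815) + 13175*(1/51) = 92*(-1/815) + 775/3 = -92/815 + 775/3 = 631349/2445 ≈ 258.22)
h + 8623 = 631349/2445 + 8623 = 21714584/2445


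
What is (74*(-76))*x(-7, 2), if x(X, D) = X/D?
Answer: 19684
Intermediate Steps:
(74*(-76))*x(-7, 2) = (74*(-76))*(-7/2) = -(-39368)/2 = -5624*(-7/2) = 19684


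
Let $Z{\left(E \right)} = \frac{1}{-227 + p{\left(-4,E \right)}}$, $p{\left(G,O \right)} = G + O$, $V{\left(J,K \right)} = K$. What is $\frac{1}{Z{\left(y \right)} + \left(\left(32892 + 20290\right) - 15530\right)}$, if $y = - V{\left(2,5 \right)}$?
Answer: $\frac{236}{8885871} \approx 2.6559 \cdot 10^{-5}$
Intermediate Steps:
$y = -5$ ($y = \left(-1\right) 5 = -5$)
$Z{\left(E \right)} = \frac{1}{-231 + E}$ ($Z{\left(E \right)} = \frac{1}{-227 + \left(-4 + E\right)} = \frac{1}{-231 + E}$)
$\frac{1}{Z{\left(y \right)} + \left(\left(32892 + 20290\right) - 15530\right)} = \frac{1}{\frac{1}{-231 - 5} + \left(\left(32892 + 20290\right) - 15530\right)} = \frac{1}{\frac{1}{-236} + \left(53182 - 15530\right)} = \frac{1}{- \frac{1}{236} + 37652} = \frac{1}{\frac{8885871}{236}} = \frac{236}{8885871}$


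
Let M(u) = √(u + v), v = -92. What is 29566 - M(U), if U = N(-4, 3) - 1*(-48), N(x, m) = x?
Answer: 29566 - 4*I*√3 ≈ 29566.0 - 6.9282*I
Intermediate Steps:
U = 44 (U = -4 - 1*(-48) = -4 + 48 = 44)
M(u) = √(-92 + u) (M(u) = √(u - 92) = √(-92 + u))
29566 - M(U) = 29566 - √(-92 + 44) = 29566 - √(-48) = 29566 - 4*I*√3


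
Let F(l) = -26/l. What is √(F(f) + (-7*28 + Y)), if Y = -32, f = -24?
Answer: I*√8169/6 ≈ 15.064*I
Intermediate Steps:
√(F(f) + (-7*28 + Y)) = √(-26/(-24) + (-7*28 - 32)) = √(-26*(-1/24) + (-196 - 32)) = √(13/12 - 228) = √(-2723/12) = I*√8169/6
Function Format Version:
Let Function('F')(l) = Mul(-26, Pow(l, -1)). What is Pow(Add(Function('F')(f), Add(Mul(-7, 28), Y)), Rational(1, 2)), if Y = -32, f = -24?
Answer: Mul(Rational(1, 6), I, Pow(8169, Rational(1, 2))) ≈ Mul(15.064, I)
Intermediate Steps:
Pow(Add(Function('F')(f), Add(Mul(-7, 28), Y)), Rational(1, 2)) = Pow(Add(Mul(-26, Pow(-24, -1)), Add(Mul(-7, 28), -32)), Rational(1, 2)) = Pow(Add(Mul(-26, Rational(-1, 24)), Add(-196, -32)), Rational(1, 2)) = Pow(Add(Rational(13, 12), -228), Rational(1, 2)) = Pow(Rational(-2723, 12), Rational(1, 2)) = Mul(Rational(1, 6), I, Pow(8169, Rational(1, 2)))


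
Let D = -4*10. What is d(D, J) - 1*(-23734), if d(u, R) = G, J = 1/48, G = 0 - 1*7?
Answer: 23727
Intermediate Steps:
D = -40
G = -7 (G = 0 - 7 = -7)
J = 1/48 ≈ 0.020833
d(u, R) = -7
d(D, J) - 1*(-23734) = -7 - 1*(-23734) = -7 + 23734 = 23727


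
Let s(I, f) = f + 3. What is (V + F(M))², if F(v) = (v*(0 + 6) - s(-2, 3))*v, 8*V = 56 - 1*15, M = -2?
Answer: 108241/64 ≈ 1691.3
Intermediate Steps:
s(I, f) = 3 + f
V = 41/8 (V = (56 - 1*15)/8 = (56 - 15)/8 = (⅛)*41 = 41/8 ≈ 5.1250)
F(v) = v*(-6 + 6*v) (F(v) = (v*(0 + 6) - (3 + 3))*v = (v*6 - 1*6)*v = (6*v - 6)*v = (-6 + 6*v)*v = v*(-6 + 6*v))
(V + F(M))² = (41/8 + 6*(-2)*(-1 - 2))² = (41/8 + 6*(-2)*(-3))² = (41/8 + 36)² = (329/8)² = 108241/64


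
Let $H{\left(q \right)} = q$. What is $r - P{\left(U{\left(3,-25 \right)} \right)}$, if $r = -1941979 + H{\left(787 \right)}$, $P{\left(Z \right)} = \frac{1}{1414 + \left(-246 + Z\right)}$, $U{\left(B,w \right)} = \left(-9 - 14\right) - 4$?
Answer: $- \frac{2214900073}{1141} \approx -1.9412 \cdot 10^{6}$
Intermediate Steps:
$U{\left(B,w \right)} = -27$ ($U{\left(B,w \right)} = -23 - 4 = -27$)
$P{\left(Z \right)} = \frac{1}{1168 + Z}$
$r = -1941192$ ($r = -1941979 + 787 = -1941192$)
$r - P{\left(U{\left(3,-25 \right)} \right)} = -1941192 - \frac{1}{1168 - 27} = -1941192 - \frac{1}{1141} = - \frac{2214900073}{1141}$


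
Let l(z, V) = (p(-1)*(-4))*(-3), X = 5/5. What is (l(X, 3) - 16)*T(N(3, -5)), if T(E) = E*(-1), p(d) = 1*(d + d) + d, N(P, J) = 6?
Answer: 312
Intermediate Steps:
p(d) = 3*d (p(d) = 1*(2*d) + d = 2*d + d = 3*d)
X = 1 (X = 5*(⅕) = 1)
l(z, V) = -36 (l(z, V) = ((3*(-1))*(-4))*(-3) = -3*(-4)*(-3) = 12*(-3) = -36)
T(E) = -E
(l(X, 3) - 16)*T(N(3, -5)) = (-36 - 16)*(-1*6) = -52*(-6) = 312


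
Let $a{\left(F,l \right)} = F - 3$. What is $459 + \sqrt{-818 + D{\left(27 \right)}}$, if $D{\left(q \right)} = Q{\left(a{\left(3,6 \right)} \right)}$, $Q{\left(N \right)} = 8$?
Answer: $459 + 9 i \sqrt{10} \approx 459.0 + 28.461 i$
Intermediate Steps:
$a{\left(F,l \right)} = -3 + F$
$D{\left(q \right)} = 8$
$459 + \sqrt{-818 + D{\left(27 \right)}} = 459 + \sqrt{-818 + 8} = 459 + \sqrt{-810} = 459 + 9 i \sqrt{10}$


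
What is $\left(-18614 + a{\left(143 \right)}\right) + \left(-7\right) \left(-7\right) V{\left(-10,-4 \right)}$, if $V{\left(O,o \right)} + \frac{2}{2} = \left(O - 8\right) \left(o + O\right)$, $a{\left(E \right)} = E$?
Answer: $-6172$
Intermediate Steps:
$V{\left(O,o \right)} = -1 + \left(-8 + O\right) \left(O + o\right)$ ($V{\left(O,o \right)} = -1 + \left(O - 8\right) \left(o + O\right) = -1 + \left(-8 + O\right) \left(O + o\right)$)
$\left(-18614 + a{\left(143 \right)}\right) + \left(-7\right) \left(-7\right) V{\left(-10,-4 \right)} = \left(-18614 + 143\right) + \left(-7\right) \left(-7\right) \left(-1 + \left(-10\right)^{2} - -80 - -32 - -40\right) = -18471 + 49 \left(-1 + 100 + 80 + 32 + 40\right) = -18471 + 49 \cdot 251 = -18471 + 12299 = -6172$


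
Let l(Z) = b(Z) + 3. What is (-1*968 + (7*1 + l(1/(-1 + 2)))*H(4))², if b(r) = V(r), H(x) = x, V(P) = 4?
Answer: 831744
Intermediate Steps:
b(r) = 4
l(Z) = 7 (l(Z) = 4 + 3 = 7)
(-1*968 + (7*1 + l(1/(-1 + 2)))*H(4))² = (-1*968 + (7*1 + 7)*4)² = (-968 + (7 + 7)*4)² = (-968 + 14*4)² = (-968 + 56)² = (-912)² = 831744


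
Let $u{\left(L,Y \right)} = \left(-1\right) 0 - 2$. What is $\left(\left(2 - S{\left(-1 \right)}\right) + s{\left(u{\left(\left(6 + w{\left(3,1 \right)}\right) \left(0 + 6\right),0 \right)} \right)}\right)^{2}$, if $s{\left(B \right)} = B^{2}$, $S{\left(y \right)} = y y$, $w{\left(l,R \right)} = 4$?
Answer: $25$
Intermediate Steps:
$S{\left(y \right)} = y^{2}$
$u{\left(L,Y \right)} = -2$ ($u{\left(L,Y \right)} = 0 - 2 = -2$)
$\left(\left(2 - S{\left(-1 \right)}\right) + s{\left(u{\left(\left(6 + w{\left(3,1 \right)}\right) \left(0 + 6\right),0 \right)} \right)}\right)^{2} = \left(\left(2 - \left(-1\right)^{2}\right) + \left(-2\right)^{2}\right)^{2} = \left(\left(2 - 1\right) + 4\right)^{2} = \left(1 + 4\right)^{2} = 5^{2} = 25$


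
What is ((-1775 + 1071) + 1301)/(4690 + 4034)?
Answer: 199/2908 ≈ 0.068432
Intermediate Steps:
((-1775 + 1071) + 1301)/(4690 + 4034) = (-704 + 1301)/8724 = 597*(1/8724) = 199/2908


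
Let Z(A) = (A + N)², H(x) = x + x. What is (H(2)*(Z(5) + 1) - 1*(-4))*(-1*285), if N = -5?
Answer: -2280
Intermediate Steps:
H(x) = 2*x
Z(A) = (-5 + A)² (Z(A) = (A - 5)² = (-5 + A)²)
(H(2)*(Z(5) + 1) - 1*(-4))*(-1*285) = ((2*2)*((-5 + 5)² + 1) - 1*(-4))*(-1*285) = (4*(0² + 1) + 4)*(-285) = (4*(0 + 1) + 4)*(-285) = (4*1 + 4)*(-285) = (4 + 4)*(-285) = 8*(-285) = -2280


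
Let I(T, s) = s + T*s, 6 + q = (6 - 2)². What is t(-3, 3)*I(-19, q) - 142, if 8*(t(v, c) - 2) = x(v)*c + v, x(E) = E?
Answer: -232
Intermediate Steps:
q = 10 (q = -6 + (6 - 2)² = -6 + 4² = -6 + 16 = 10)
t(v, c) = 2 + v/8 + c*v/8 (t(v, c) = 2 + (v*c + v)/8 = 2 + (c*v + v)/8 = 2 + (v + c*v)/8 = 2 + (v/8 + c*v/8) = 2 + v/8 + c*v/8)
t(-3, 3)*I(-19, q) - 142 = (2 + (⅛)*(-3) + (⅛)*3*(-3))*(10*(1 - 19)) - 142 = (2 - 3/8 - 9/8)*(10*(-18)) - 142 = (½)*(-180) - 142 = -90 - 142 = -232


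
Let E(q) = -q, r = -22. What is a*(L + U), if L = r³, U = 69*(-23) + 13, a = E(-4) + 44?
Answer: -586656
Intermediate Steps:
a = 48 (a = -1*(-4) + 44 = 4 + 44 = 48)
U = -1574 (U = -1587 + 13 = -1574)
L = -10648 (L = (-22)³ = -10648)
a*(L + U) = 48*(-10648 - 1574) = 48*(-12222) = -586656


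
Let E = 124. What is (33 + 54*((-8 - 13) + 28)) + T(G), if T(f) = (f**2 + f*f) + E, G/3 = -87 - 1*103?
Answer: 650335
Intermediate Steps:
G = -570 (G = 3*(-87 - 1*103) = 3*(-87 - 103) = 3*(-190) = -570)
T(f) = 124 + 2*f**2 (T(f) = (f**2 + f*f) + 124 = (f**2 + f**2) + 124 = 2*f**2 + 124 = 124 + 2*f**2)
(33 + 54*((-8 - 13) + 28)) + T(G) = (33 + 54*((-8 - 13) + 28)) + (124 + 2*(-570)**2) = (33 + 54*(-21 + 28)) + (124 + 2*324900) = (33 + 54*7) + (124 + 649800) = (33 + 378) + 649924 = 411 + 649924 = 650335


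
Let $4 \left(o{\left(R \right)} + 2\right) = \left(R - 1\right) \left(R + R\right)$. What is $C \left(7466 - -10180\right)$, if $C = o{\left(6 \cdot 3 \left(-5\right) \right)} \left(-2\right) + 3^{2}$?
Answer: $-144291342$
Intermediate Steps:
$o{\left(R \right)} = -2 + \frac{R \left(-1 + R\right)}{2}$ ($o{\left(R \right)} = -2 + \frac{\left(R - 1\right) \left(R + R\right)}{4} = -2 + \frac{\left(-1 + R\right) 2 R}{4} = -2 + \frac{2 R \left(-1 + R\right)}{4} = -2 + \frac{R \left(-1 + R\right)}{2}$)
$C = -8177$ ($C = \left(-2 + \frac{\left(6 \cdot 3 \left(-5\right)\right)^{2}}{2} - \frac{6 \cdot 3 \left(-5\right)}{2}\right) \left(-2\right) + 3^{2} = \left(-2 + \frac{\left(18 \left(-5\right)\right)^{2}}{2} - \frac{18 \left(-5\right)}{2}\right) \left(-2\right) + 9 = \left(-2 + \frac{\left(-90\right)^{2}}{2} - -45\right) \left(-2\right) + 9 = \left(-2 + \frac{1}{2} \cdot 8100 + 45\right) \left(-2\right) + 9 = \left(-2 + 4050 + 45\right) \left(-2\right) + 9 = 4093 \left(-2\right) + 9 = -8186 + 9 = -8177$)
$C \left(7466 - -10180\right) = - 8177 \left(7466 - -10180\right) = - 8177 \left(7466 + 10180\right) = \left(-8177\right) 17646 = -144291342$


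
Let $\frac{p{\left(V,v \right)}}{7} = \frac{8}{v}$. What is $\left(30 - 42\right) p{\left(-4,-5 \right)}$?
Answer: $\frac{672}{5} \approx 134.4$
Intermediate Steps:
$p{\left(V,v \right)} = \frac{56}{v}$ ($p{\left(V,v \right)} = 7 \frac{8}{v} = \frac{56}{v}$)
$\left(30 - 42\right) p{\left(-4,-5 \right)} = \left(30 - 42\right) \frac{56}{-5} = - 12 \cdot 56 \left(- \frac{1}{5}\right) = \left(-12\right) \left(- \frac{56}{5}\right) = \frac{672}{5}$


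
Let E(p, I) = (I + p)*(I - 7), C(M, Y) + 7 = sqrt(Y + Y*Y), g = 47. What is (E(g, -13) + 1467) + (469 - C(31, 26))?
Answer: 1263 - 3*sqrt(78) ≈ 1236.5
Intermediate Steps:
C(M, Y) = -7 + sqrt(Y + Y**2) (C(M, Y) = -7 + sqrt(Y + Y*Y) = -7 + sqrt(Y + Y**2))
E(p, I) = (-7 + I)*(I + p) (E(p, I) = (I + p)*(-7 + I) = (-7 + I)*(I + p))
(E(g, -13) + 1467) + (469 - C(31, 26)) = (((-13)**2 - 7*(-13) - 7*47 - 13*47) + 1467) + (469 - (-7 + sqrt(26*(1 + 26)))) = ((169 + 91 - 329 - 611) + 1467) + (469 - (-7 + sqrt(26*27))) = (-680 + 1467) + (469 - (-7 + sqrt(702))) = 787 + (469 - (-7 + 3*sqrt(78))) = 787 + (469 + (7 - 3*sqrt(78))) = 787 + (476 - 3*sqrt(78)) = 1263 - 3*sqrt(78)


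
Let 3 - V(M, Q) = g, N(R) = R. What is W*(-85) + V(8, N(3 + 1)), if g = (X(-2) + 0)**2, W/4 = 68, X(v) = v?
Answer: -23121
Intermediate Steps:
W = 272 (W = 4*68 = 272)
g = 4 (g = (-2 + 0)**2 = (-2)**2 = 4)
V(M, Q) = -1 (V(M, Q) = 3 - 1*4 = 3 - 4 = -1)
W*(-85) + V(8, N(3 + 1)) = 272*(-85) - 1 = -23120 - 1 = -23121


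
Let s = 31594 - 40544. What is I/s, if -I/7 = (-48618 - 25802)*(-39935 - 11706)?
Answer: 2690186254/895 ≈ 3.0058e+6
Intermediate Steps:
s = -8950
I = -26901862540 (I = -7*(-48618 - 25802)*(-39935 - 11706) = -(-520940)*(-51641) = -7*3843123220 = -26901862540)
I/s = -26901862540/(-8950) = -26901862540*(-1/8950) = 2690186254/895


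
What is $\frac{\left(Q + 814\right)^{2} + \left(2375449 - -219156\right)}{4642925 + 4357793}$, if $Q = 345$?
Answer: $\frac{1968943}{4500359} \approx 0.43751$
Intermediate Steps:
$\frac{\left(Q + 814\right)^{2} + \left(2375449 - -219156\right)}{4642925 + 4357793} = \frac{\left(345 + 814\right)^{2} + \left(2375449 - -219156\right)}{4642925 + 4357793} = \frac{1159^{2} + \left(2375449 + 219156\right)}{9000718} = \left(1343281 + 2594605\right) \frac{1}{9000718} = 3937886 \cdot \frac{1}{9000718} = \frac{1968943}{4500359}$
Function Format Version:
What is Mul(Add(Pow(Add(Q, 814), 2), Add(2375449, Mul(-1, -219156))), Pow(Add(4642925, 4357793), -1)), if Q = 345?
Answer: Rational(1968943, 4500359) ≈ 0.43751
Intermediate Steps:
Mul(Add(Pow(Add(Q, 814), 2), Add(2375449, Mul(-1, -219156))), Pow(Add(4642925, 4357793), -1)) = Mul(Add(Pow(Add(345, 814), 2), Add(2375449, Mul(-1, -219156))), Pow(Add(4642925, 4357793), -1)) = Mul(Add(Pow(1159, 2), Add(2375449, 219156)), Pow(9000718, -1)) = Mul(Add(1343281, 2594605), Rational(1, 9000718)) = Mul(3937886, Rational(1, 9000718)) = Rational(1968943, 4500359)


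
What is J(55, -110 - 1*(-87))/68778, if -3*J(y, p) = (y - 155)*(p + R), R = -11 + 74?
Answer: 2000/103167 ≈ 0.019386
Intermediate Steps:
R = 63
J(y, p) = -(-155 + y)*(63 + p)/3 (J(y, p) = -(y - 155)*(p + 63)/3 = -(-155 + y)*(63 + p)/3)
J(55, -110 - 1*(-87))/68778 = (3255 - 21*55 + 155*(-110 - 1*(-87))/3 - ⅓*(-110 - 1*(-87))*55)/68778 = (3255 - 1155 + 155*(-110 + 87)/3 - ⅓*(-110 + 87)*55)*(1/68778) = (3255 - 1155 + (155/3)*(-23) - ⅓*(-23)*55)*(1/68778) = (3255 - 1155 - 3565/3 + 1265/3)*(1/68778) = (4000/3)*(1/68778) = 2000/103167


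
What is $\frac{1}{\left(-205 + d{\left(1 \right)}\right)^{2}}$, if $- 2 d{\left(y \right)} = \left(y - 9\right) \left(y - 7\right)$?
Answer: $\frac{1}{52441} \approx 1.9069 \cdot 10^{-5}$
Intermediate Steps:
$d{\left(y \right)} = - \frac{\left(-9 + y\right) \left(-7 + y\right)}{2}$ ($d{\left(y \right)} = - \frac{\left(y - 9\right) \left(y - 7\right)}{2} = - \frac{\left(-9 + y\right) \left(-7 + y\right)}{2}$)
$\frac{1}{\left(-205 + d{\left(1 \right)}\right)^{2}} = \frac{1}{\left(-205 - \left(\frac{47}{2} + \frac{1}{2}\right)\right)^{2}} = \frac{1}{\left(-205 - 24\right)^{2}} = \frac{1}{\left(-229\right)^{2}} = \frac{1}{52441}$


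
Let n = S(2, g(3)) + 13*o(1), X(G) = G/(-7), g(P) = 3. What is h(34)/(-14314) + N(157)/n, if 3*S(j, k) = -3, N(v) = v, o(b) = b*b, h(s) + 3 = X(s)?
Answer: 7865873/601188 ≈ 13.084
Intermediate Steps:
X(G) = -G/7 (X(G) = G*(-1/7) = -G/7)
h(s) = -3 - s/7
o(b) = b**2
S(j, k) = -1 (S(j, k) = (1/3)*(-3) = -1)
n = 12 (n = -1 + 13*1**2 = -1 + 13*1 = -1 + 13 = 12)
h(34)/(-14314) + N(157)/n = (-3 - 1/7*34)/(-14314) + 157/12 = (-3 - 34/7)*(-1/14314) + 157*(1/12) = -55/7*(-1/14314) + 157/12 = 55/100198 + 157/12 = 7865873/601188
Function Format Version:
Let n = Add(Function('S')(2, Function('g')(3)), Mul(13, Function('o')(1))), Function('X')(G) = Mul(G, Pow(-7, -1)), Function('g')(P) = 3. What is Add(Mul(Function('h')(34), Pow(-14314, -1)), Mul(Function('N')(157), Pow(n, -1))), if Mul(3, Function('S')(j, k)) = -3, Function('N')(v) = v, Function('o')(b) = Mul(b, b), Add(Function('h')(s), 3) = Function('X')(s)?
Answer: Rational(7865873, 601188) ≈ 13.084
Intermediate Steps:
Function('X')(G) = Mul(Rational(-1, 7), G) (Function('X')(G) = Mul(G, Rational(-1, 7)) = Mul(Rational(-1, 7), G))
Function('h')(s) = Add(-3, Mul(Rational(-1, 7), s))
Function('o')(b) = Pow(b, 2)
Function('S')(j, k) = -1 (Function('S')(j, k) = Mul(Rational(1, 3), -3) = -1)
n = 12 (n = Add(-1, Mul(13, Pow(1, 2))) = Add(-1, Mul(13, 1)) = Add(-1, 13) = 12)
Add(Mul(Function('h')(34), Pow(-14314, -1)), Mul(Function('N')(157), Pow(n, -1))) = Add(Mul(Add(-3, Mul(Rational(-1, 7), 34)), Pow(-14314, -1)), Mul(157, Pow(12, -1))) = Add(Mul(Add(-3, Rational(-34, 7)), Rational(-1, 14314)), Mul(157, Rational(1, 12))) = Add(Mul(Rational(-55, 7), Rational(-1, 14314)), Rational(157, 12)) = Add(Rational(55, 100198), Rational(157, 12)) = Rational(7865873, 601188)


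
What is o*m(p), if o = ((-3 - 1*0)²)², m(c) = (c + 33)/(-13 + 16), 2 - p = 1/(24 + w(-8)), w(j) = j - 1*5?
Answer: 10368/11 ≈ 942.54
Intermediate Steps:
w(j) = -5 + j (w(j) = j - 5 = -5 + j)
p = 21/11 (p = 2 - 1/(24 + (-5 - 8)) = 2 - 1/(24 - 13) = 2 - 1/11 = 21/11 ≈ 1.9091)
m(c) = 11 + c/3 (m(c) = (33 + c)/3 = (33 + c)*(⅓) = 11 + c/3)
o = 81 (o = ((-3 + 0)²)² = ((-3)²)² = 9² = 81)
o*m(p) = 81*(11 + (⅓)*(21/11)) = 81*(11 + 7/11) = 81*(128/11) = 10368/11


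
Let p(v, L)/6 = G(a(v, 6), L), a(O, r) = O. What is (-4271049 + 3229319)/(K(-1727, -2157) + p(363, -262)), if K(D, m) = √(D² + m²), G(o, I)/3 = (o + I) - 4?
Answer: 909430290/2293331 - 520865*√7635178/2293331 ≈ -231.02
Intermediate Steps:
G(o, I) = -12 + 3*I + 3*o (G(o, I) = 3*((o + I) - 4) = 3*((I + o) - 4) = 3*(-4 + I + o) = -12 + 3*I + 3*o)
p(v, L) = -72 + 18*L + 18*v (p(v, L) = 6*(-12 + 3*L + 3*v) = -72 + 18*L + 18*v)
(-4271049 + 3229319)/(K(-1727, -2157) + p(363, -262)) = (-4271049 + 3229319)/(√((-1727)² + (-2157)²) + (-72 + 18*(-262) + 18*363)) = -1041730/(√(2982529 + 4652649) + (-72 - 4716 + 6534)) = -1041730/(√7635178 + 1746) = -1041730/(1746 + √7635178)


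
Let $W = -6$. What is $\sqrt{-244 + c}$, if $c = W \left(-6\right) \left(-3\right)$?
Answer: $4 i \sqrt{22} \approx 18.762 i$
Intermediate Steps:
$c = -108$ ($c = \left(-6\right) \left(-6\right) \left(-3\right) = 36 \left(-3\right) = -108$)
$\sqrt{-244 + c} = \sqrt{-244 - 108} = \sqrt{-352} = 4 i \sqrt{22}$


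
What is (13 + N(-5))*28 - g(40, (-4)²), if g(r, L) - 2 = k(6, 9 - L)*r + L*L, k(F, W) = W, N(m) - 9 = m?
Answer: 498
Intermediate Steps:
N(m) = 9 + m
g(r, L) = 2 + L² + r*(9 - L) (g(r, L) = 2 + ((9 - L)*r + L*L) = 2 + (r*(9 - L) + L²) = 2 + (L² + r*(9 - L)) = 2 + L² + r*(9 - L))
(13 + N(-5))*28 - g(40, (-4)²) = (13 + (9 - 5))*28 - (2 + ((-4)²)² - 1*40*(-9 + (-4)²)) = (13 + 4)*28 - (2 + 16² - 1*40*(-9 + 16)) = 17*28 - (2 + 256 - 1*40*7) = 476 - (2 + 256 - 280) = 476 - 1*(-22) = 476 + 22 = 498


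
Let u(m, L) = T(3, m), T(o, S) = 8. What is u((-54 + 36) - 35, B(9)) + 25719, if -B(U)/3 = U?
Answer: 25727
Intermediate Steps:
B(U) = -3*U
u(m, L) = 8
u((-54 + 36) - 35, B(9)) + 25719 = 8 + 25719 = 25727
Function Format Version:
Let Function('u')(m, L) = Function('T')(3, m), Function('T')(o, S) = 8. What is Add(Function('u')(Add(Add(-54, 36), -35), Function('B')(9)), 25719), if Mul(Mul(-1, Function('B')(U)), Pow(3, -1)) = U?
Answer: 25727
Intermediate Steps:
Function('B')(U) = Mul(-3, U)
Function('u')(m, L) = 8
Add(Function('u')(Add(Add(-54, 36), -35), Function('B')(9)), 25719) = Add(8, 25719) = 25727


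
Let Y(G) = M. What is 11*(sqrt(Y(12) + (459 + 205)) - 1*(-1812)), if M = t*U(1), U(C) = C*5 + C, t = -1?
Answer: 19932 + 11*sqrt(658) ≈ 20214.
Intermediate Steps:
U(C) = 6*C (U(C) = 5*C + C = 6*C)
M = -6 ≈ -6.0000
Y(G) = -6
11*(sqrt(Y(12) + (459 + 205)) - 1*(-1812)) = 11*(sqrt(-6 + (459 + 205)) - 1*(-1812)) = 11*(sqrt(-6 + 664) + 1812) = 11*(sqrt(658) + 1812) = 11*(1812 + sqrt(658)) = 19932 + 11*sqrt(658)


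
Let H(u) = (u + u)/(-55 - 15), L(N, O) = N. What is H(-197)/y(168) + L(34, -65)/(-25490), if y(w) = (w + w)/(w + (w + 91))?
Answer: 30625621/4282320 ≈ 7.1516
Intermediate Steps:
H(u) = -u/35 (H(u) = (2*u)/(-70) = (2*u)*(-1/70) = -u/35)
y(w) = 2*w/(91 + 2*w) (y(w) = (2*w)/(w + (91 + w)) = (2*w)/(91 + 2*w) = 2*w/(91 + 2*w))
H(-197)/y(168) + L(34, -65)/(-25490) = (-1/35*(-197))/((2*168/(91 + 2*168))) + 34/(-25490) = 197/(35*((2*168/(91 + 336)))) + 34*(-1/25490) = 197/(35*((2*168/427))) - 17/12745 = 197/(35*((2*168*(1/427)))) - 17/12745 = 197/(35*(48/61)) - 17/12745 = (197/35)*(61/48) - 17/12745 = 12017/1680 - 17/12745 = 30625621/4282320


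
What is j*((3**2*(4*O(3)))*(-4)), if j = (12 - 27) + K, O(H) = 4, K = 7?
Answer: 4608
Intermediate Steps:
j = -8 (j = (12 - 27) + 7 = -15 + 7 = -8)
j*((3**2*(4*O(3)))*(-4)) = -8*3**2*(4*4)*(-4) = -8*9*16*(-4) = -1152*(-4) = -8*(-576) = 4608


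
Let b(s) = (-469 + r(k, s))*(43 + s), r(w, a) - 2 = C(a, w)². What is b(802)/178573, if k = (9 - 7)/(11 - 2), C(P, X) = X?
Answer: -31960435/14464413 ≈ -2.2096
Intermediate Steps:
k = 2/9 ≈ 0.22222
r(w, a) = 2 + w²
b(s) = -1626389/81 - 37823*s/81 (b(s) = (-469 + (2 + (2/9)²))*(43 + s) = (-469 + (2 + 4/81))*(43 + s) = (-469 + 166/81)*(43 + s) = -37823*(43 + s)/81 = -1626389/81 - 37823*s/81)
b(802)/178573 = (-1626389/81 - 37823/81*802)/178573 = (-1626389/81 - 30334046/81)*(1/178573) = -31960435/81*1/178573 = -31960435/14464413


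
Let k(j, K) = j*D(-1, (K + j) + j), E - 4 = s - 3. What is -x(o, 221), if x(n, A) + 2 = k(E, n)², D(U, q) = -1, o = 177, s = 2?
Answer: -7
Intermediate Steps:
E = 3 (E = 4 + (2 - 3) = 4 - 1 = 3)
k(j, K) = -j (k(j, K) = j*(-1) = -j)
x(n, A) = 7 (x(n, A) = -2 + (-1*3)² = -2 + (-3)² = -2 + 9 = 7)
-x(o, 221) = -1*7 = -7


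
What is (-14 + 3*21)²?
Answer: 2401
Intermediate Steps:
(-14 + 3*21)² = (-14 + 63)² = 49² = 2401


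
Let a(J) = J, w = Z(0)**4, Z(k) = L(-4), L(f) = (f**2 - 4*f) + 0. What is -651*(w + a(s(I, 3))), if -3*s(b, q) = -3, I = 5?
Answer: -682623627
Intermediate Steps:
L(f) = f**2 - 4*f
Z(k) = 32 (Z(k) = -4*(-4 - 4) = -4*(-8) = 32)
s(b, q) = 1 (s(b, q) = -1/3*(-3) = 1)
w = 1048576 (w = 32**4 = 1048576)
-651*(w + a(s(I, 3))) = -651*(1048576 + 1) = -651*1048577 = -682623627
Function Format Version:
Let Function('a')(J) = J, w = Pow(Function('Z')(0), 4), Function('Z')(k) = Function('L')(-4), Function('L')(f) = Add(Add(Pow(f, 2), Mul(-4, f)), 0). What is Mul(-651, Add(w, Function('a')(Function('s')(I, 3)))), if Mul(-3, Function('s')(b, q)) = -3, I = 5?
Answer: -682623627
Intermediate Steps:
Function('L')(f) = Add(Pow(f, 2), Mul(-4, f))
Function('Z')(k) = 32 (Function('Z')(k) = Mul(-4, Add(-4, -4)) = Mul(-4, -8) = 32)
Function('s')(b, q) = 1 (Function('s')(b, q) = Mul(Rational(-1, 3), -3) = 1)
w = 1048576 (w = Pow(32, 4) = 1048576)
Mul(-651, Add(w, Function('a')(Function('s')(I, 3)))) = Mul(-651, Add(1048576, 1)) = Mul(-651, 1048577) = -682623627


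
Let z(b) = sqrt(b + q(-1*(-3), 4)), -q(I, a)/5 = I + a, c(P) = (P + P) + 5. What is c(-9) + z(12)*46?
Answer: -13 + 46*I*sqrt(23) ≈ -13.0 + 220.61*I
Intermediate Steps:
c(P) = 5 + 2*P (c(P) = 2*P + 5 = 5 + 2*P)
q(I, a) = -5*I - 5*a (q(I, a) = -5*(I + a) = -5*I - 5*a)
z(b) = sqrt(-35 + b) (z(b) = sqrt(b + (-(-5)*(-3) - 5*4)) = sqrt(b + (-5*3 - 20)) = sqrt(b + (-15 - 20)) = sqrt(b - 35) = sqrt(-35 + b))
c(-9) + z(12)*46 = (5 + 2*(-9)) + sqrt(-35 + 12)*46 = (5 - 18) + sqrt(-23)*46 = -13 + (I*sqrt(23))*46 = -13 + 46*I*sqrt(23)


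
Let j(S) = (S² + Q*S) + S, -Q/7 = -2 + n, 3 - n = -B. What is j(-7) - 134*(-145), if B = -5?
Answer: 19276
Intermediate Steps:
n = -2 (n = 3 - (-1)*(-5) = 3 - 1*5 = 3 - 5 = -2)
Q = 28 (Q = -7*(-2 - 2) = -7*(-4) = 28)
j(S) = S² + 29*S (j(S) = (S² + 28*S) + S = S² + 29*S)
j(-7) - 134*(-145) = -7*(29 - 7) - 134*(-145) = -7*22 + 19430 = -154 + 19430 = 19276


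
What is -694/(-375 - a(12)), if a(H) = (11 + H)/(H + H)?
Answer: 16656/9023 ≈ 1.8459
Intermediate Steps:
a(H) = (11 + H)/(2*H) (a(H) = (11 + H)/((2*H)) = (11 + H)*(1/(2*H)) = (11 + H)/(2*H))
-694/(-375 - a(12)) = -694/(-375 - (11 + 12)/(2*12)) = -694/(-375 - 23/(2*12)) = -694/(-375 - 1*23/24) = -694/(-375 - 23/24) = -694/(-9023/24) = -694*(-24/9023) = 16656/9023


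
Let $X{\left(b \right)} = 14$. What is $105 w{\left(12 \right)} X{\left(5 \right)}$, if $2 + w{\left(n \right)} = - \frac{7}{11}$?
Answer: $- \frac{42630}{11} \approx -3875.5$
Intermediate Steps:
$w{\left(n \right)} = - \frac{29}{11}$ ($w{\left(n \right)} = -2 - \frac{7}{11} = - \frac{29}{11}$)
$105 w{\left(12 \right)} X{\left(5 \right)} = 105 \left(- \frac{29}{11}\right) 14 = \left(- \frac{3045}{11}\right) 14 = - \frac{42630}{11}$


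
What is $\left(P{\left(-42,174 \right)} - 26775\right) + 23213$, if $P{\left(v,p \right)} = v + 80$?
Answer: $-3524$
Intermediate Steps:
$P{\left(v,p \right)} = 80 + v$
$\left(P{\left(-42,174 \right)} - 26775\right) + 23213 = \left(\left(80 - 42\right) - 26775\right) + 23213 = \left(38 - 26775\right) + 23213 = -26737 + 23213 = -3524$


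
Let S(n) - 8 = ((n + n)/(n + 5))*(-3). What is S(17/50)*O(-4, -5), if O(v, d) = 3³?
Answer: 18306/89 ≈ 205.69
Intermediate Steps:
O(v, d) = 27
S(n) = 8 - 6*n/(5 + n) (S(n) = 8 + ((n + n)/(n + 5))*(-3) = 8 + ((2*n)/(5 + n))*(-3) = 8 + (2*n/(5 + n))*(-3) = 8 - 6*n/(5 + n))
S(17/50)*O(-4, -5) = (2*(20 + 17/50)/(5 + 17/50))*27 = (2*(1017/50)/(267/50))*27 = (2*(50/267)*(1017/50))*27 = (678/89)*27 = 18306/89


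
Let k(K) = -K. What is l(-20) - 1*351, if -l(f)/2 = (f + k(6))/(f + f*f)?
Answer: -33332/95 ≈ -350.86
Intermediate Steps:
l(f) = -2*(-6 + f)/(f + f**2) (l(f) = -2*(f - 1*6)/(f + f*f) = -2*(f - 6)/(f + f**2) = -2*(-6 + f)/(f + f**2))
l(-20) - 1*351 = 2*(6 - 1*(-20))/(-20*(1 - 20)) - 1*351 = 2*(-1/20)*(6 + 20)/(-19) - 351 = 2*(-1/20)*(-1/19)*26 - 351 = 13/95 - 351 = -33332/95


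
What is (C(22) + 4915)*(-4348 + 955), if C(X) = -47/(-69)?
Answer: -383614842/23 ≈ -1.6679e+7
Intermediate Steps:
C(X) = 47/69 (C(X) = -47*(-1/69) = 47/69)
(C(22) + 4915)*(-4348 + 955) = (47/69 + 4915)*(-4348 + 955) = (339182/69)*(-3393) = -383614842/23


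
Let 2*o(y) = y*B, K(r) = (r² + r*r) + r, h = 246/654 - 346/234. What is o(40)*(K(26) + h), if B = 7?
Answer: 2458340360/12753 ≈ 1.9277e+5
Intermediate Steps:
h = -14060/12753 (h = 246*(1/654) - 346*1/234 = 41/109 - 173/117 = -14060/12753 ≈ -1.1025)
K(r) = r + 2*r² (K(r) = (r² + r²) + r = 2*r² + r = r + 2*r²)
o(y) = 7*y/2 (o(y) = (y*7)/2 = (7*y)/2 = 7*y/2)
o(40)*(K(26) + h) = ((7/2)*40)*(26*(1 + 2*26) - 14060/12753) = 140*(26*(1 + 52) - 14060/12753) = 140*(26*53 - 14060/12753) = 140*(1378 - 14060/12753) = 140*(17559574/12753) = 2458340360/12753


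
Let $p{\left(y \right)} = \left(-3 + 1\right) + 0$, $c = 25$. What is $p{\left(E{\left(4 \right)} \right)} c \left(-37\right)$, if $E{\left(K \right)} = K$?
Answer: $1850$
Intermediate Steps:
$p{\left(y \right)} = -2$ ($p{\left(y \right)} = -2 + 0 = -2$)
$p{\left(E{\left(4 \right)} \right)} c \left(-37\right) = \left(-2\right) 25 \left(-37\right) = \left(-50\right) \left(-37\right) = 1850$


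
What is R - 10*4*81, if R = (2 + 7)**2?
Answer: -3159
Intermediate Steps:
R = 81 (R = 9**2 = 81)
R - 10*4*81 = 81 - 10*4*81 = 81 - 40*81 = 81 - 3240 = -3159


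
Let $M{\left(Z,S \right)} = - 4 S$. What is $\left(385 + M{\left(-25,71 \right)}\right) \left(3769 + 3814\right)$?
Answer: $765883$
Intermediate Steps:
$\left(385 + M{\left(-25,71 \right)}\right) \left(3769 + 3814\right) = \left(385 - 284\right) \left(3769 + 3814\right) = \left(385 - 284\right) 7583 = 101 \cdot 7583 = 765883$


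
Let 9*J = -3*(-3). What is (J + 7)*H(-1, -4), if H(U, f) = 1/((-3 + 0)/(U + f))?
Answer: 40/3 ≈ 13.333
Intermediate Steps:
J = 1 (J = (-3*(-3))/9 = (1/9)*9 = 1)
H(U, f) = -U/3 - f/3 (H(U, f) = 1/(-3/(U + f)) = -U/3 - f/3)
(J + 7)*H(-1, -4) = (1 + 7)*(-1/3*(-1) - 1/3*(-4)) = 8*(1/3 + 4/3) = 8*(5/3) = 40/3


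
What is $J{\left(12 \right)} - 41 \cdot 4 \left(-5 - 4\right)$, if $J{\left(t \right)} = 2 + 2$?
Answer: $1480$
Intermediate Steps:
$J{\left(t \right)} = 4$
$J{\left(12 \right)} - 41 \cdot 4 \left(-5 - 4\right) = 4 - 41 \cdot 4 \left(-5 - 4\right) = 4 - 41 \cdot 4 \left(-9\right) = 4 - -1476 = 4 + 1476 = 1480$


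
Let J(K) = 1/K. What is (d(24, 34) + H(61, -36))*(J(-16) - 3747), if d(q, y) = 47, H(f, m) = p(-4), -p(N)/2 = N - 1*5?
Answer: -3896945/16 ≈ -2.4356e+5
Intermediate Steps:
p(N) = 10 - 2*N (p(N) = -2*(N - 1*5) = -2*(N - 5) = -2*(-5 + N) = 10 - 2*N)
H(f, m) = 18 (H(f, m) = 10 - 2*(-4) = 10 + 8 = 18)
(d(24, 34) + H(61, -36))*(J(-16) - 3747) = (47 + 18)*(1/(-16) - 3747) = 65*(-1/16 - 3747) = 65*(-59953/16) = -3896945/16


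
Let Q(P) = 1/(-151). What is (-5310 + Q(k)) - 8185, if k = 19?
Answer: -2037746/151 ≈ -13495.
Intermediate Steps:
Q(P) = -1/151
(-5310 + Q(k)) - 8185 = (-5310 - 1/151) - 8185 = -801811/151 - 8185 = -2037746/151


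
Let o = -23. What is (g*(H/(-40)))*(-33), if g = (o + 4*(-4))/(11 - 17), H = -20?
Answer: -429/4 ≈ -107.25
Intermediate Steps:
g = 13/2 (g = (-23 + 4*(-4))/(11 - 17) = (-23 - 16)/(-6) = -39*(-1/6) = 13/2 ≈ 6.5000)
(g*(H/(-40)))*(-33) = (13*(-20/(-40))/2)*(-33) = (13*(-20*(-1/40))/2)*(-33) = ((13/2)*(1/2))*(-33) = (13/4)*(-33) = -429/4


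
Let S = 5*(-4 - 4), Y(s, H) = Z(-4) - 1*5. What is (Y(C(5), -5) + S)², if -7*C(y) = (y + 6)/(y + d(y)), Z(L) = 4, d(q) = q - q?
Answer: 1681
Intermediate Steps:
d(q) = 0
C(y) = -(6 + y)/(7*y) (C(y) = -(y + 6)/(7*(y + 0)) = -(6 + y)/(7*y))
Y(s, H) = -1 (Y(s, H) = 4 - 1*5 = 4 - 5 = -1)
S = -40 (S = 5*(-8) = -40)
(Y(C(5), -5) + S)² = (-1 - 40)² = (-41)² = 1681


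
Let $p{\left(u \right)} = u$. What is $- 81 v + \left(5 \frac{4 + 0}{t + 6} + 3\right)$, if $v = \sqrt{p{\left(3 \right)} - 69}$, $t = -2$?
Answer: $8 - 81 i \sqrt{66} \approx 8.0 - 658.05 i$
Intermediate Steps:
$v = i \sqrt{66}$ ($v = \sqrt{3 - 69} = \sqrt{-66} = i \sqrt{66} \approx 8.124 i$)
$- 81 v + \left(5 \frac{4 + 0}{t + 6} + 3\right) = - 81 i \sqrt{66} + \left(5 \frac{4 + 0}{-2 + 6} + 3\right) = - 81 i \sqrt{66} + \left(5 \cdot \frac{4}{4} + 3\right) = - 81 i \sqrt{66} + \left(5 \cdot 4 \cdot \frac{1}{4} + 3\right) = - 81 i \sqrt{66} + \left(5 \cdot 1 + 3\right) = - 81 i \sqrt{66} + \left(5 + 3\right) = - 81 i \sqrt{66} + 8 = 8 - 81 i \sqrt{66}$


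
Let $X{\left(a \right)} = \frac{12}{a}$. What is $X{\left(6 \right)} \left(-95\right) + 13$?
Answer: $-177$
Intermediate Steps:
$X{\left(6 \right)} \left(-95\right) + 13 = \frac{12}{6} \left(-95\right) + 13 = 12 \cdot \frac{1}{6} \left(-95\right) + 13 = 2 \left(-95\right) + 13 = -190 + 13 = -177$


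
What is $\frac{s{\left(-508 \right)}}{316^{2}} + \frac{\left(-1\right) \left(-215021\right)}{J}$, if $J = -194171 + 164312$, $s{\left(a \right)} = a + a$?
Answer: $- \frac{2687684215}{372700038} \approx -7.2114$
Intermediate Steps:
$s{\left(a \right)} = 2 a$
$J = -29859$
$\frac{s{\left(-508 \right)}}{316^{2}} + \frac{\left(-1\right) \left(-215021\right)}{J} = \frac{2 \left(-508\right)}{316^{2}} + \frac{\left(-1\right) \left(-215021\right)}{-29859} = - \frac{1016}{99856} + 215021 \left(- \frac{1}{29859}\right) = \left(-1016\right) \frac{1}{99856} - \frac{215021}{29859} = - \frac{127}{12482} - \frac{215021}{29859} = - \frac{2687684215}{372700038}$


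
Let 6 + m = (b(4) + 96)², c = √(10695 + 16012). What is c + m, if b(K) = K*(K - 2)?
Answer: 10810 + √26707 ≈ 10973.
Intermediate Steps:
b(K) = K*(-2 + K)
c = √26707 ≈ 163.42
m = 10810 (m = -6 + (4*(-2 + 4) + 96)² = -6 + (4*2 + 96)² = -6 + (8 + 96)² = -6 + 104² = -6 + 10816 = 10810)
c + m = √26707 + 10810 = 10810 + √26707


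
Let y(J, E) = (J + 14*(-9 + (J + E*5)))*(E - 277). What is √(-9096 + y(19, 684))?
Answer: √19542777 ≈ 4420.7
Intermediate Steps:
y(J, E) = (-277 + E)*(-126 + 15*J + 70*E) (y(J, E) = (J + 14*(-9 + (J + 5*E)))*(-277 + E) = (J + 14*(-9 + J + 5*E))*(-277 + E) = (J + (-126 + 14*J + 70*E))*(-277 + E) = (-126 + 15*J + 70*E)*(-277 + E) = (-277 + E)*(-126 + 15*J + 70*E))
√(-9096 + y(19, 684)) = √(-9096 + (34902 - 19516*684 - 4155*19 + 70*684² + 15*684*19)) = √(-9096 + (34902 - 13348944 - 78945 + 70*467856 + 194940)) = √(-9096 + (34902 - 13348944 - 78945 + 32749920 + 194940)) = √(-9096 + 19551873) = √19542777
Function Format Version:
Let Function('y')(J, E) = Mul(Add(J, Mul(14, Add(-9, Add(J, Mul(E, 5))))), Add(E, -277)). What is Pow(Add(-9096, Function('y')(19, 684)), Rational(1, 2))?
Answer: Pow(19542777, Rational(1, 2)) ≈ 4420.7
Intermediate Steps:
Function('y')(J, E) = Mul(Add(-277, E), Add(-126, Mul(15, J), Mul(70, E))) (Function('y')(J, E) = Mul(Add(J, Mul(14, Add(-9, Add(J, Mul(5, E))))), Add(-277, E)) = Mul(Add(J, Mul(14, Add(-9, J, Mul(5, E)))), Add(-277, E)) = Mul(Add(J, Add(-126, Mul(14, J), Mul(70, E))), Add(-277, E)) = Mul(Add(-126, Mul(15, J), Mul(70, E)), Add(-277, E)) = Mul(Add(-277, E), Add(-126, Mul(15, J), Mul(70, E))))
Pow(Add(-9096, Function('y')(19, 684)), Rational(1, 2)) = Pow(Add(-9096, Add(34902, Mul(-19516, 684), Mul(-4155, 19), Mul(70, Pow(684, 2)), Mul(15, 684, 19))), Rational(1, 2)) = Pow(Add(-9096, Add(34902, -13348944, -78945, Mul(70, 467856), 194940)), Rational(1, 2)) = Pow(Add(-9096, Add(34902, -13348944, -78945, 32749920, 194940)), Rational(1, 2)) = Pow(Add(-9096, 19551873), Rational(1, 2)) = Pow(19542777, Rational(1, 2))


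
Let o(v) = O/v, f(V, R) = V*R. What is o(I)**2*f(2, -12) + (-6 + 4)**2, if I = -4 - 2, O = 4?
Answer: -20/3 ≈ -6.6667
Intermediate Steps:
f(V, R) = R*V
I = -6
o(v) = 4/v
o(I)**2*f(2, -12) + (-6 + 4)**2 = (4/(-6))**2*(-12*2) + (-6 + 4)**2 = (4*(-1/6))**2*(-24) + (-2)**2 = (-2/3)**2*(-24) + 4 = (4/9)*(-24) + 4 = -32/3 + 4 = -20/3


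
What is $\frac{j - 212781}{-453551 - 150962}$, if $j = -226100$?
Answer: $\frac{438881}{604513} \approx 0.72601$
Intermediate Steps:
$\frac{j - 212781}{-453551 - 150962} = \frac{-226100 - 212781}{-453551 - 150962} = - \frac{438881}{-604513} = \left(-438881\right) \left(- \frac{1}{604513}\right) = \frac{438881}{604513}$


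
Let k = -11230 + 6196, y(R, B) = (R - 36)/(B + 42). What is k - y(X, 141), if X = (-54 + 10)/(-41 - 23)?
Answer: -14738987/2928 ≈ -5033.8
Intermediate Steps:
X = 11/16 (X = -44/(-64) = -44*(-1/64) = 11/16 ≈ 0.68750)
y(R, B) = (-36 + R)/(42 + B)
k = -5034
k - y(X, 141) = -5034 - (-36 + 11/16)/(42 + 141) = -5034 - (-565)/(183*16) = -5034 - 1*(-565/2928) = -5034 + 565/2928 = -14738987/2928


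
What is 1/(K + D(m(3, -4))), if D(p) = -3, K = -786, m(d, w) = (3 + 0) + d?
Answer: -1/789 ≈ -0.0012674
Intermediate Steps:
m(d, w) = 3 + d
1/(K + D(m(3, -4))) = 1/(-786 - 3) = 1/(-789) = -1/789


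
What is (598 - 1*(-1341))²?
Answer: 3759721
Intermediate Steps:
(598 - 1*(-1341))² = (598 + 1341)² = 1939² = 3759721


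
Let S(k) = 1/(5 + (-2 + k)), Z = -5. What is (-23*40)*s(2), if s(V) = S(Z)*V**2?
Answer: 1840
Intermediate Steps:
S(k) = 1/(3 + k)
s(V) = -V**2/2 (s(V) = V**2/(3 - 5) = V**2/(-2) = -V**2/2)
(-23*40)*s(2) = (-23*40)*(-1/2*2**2) = -(-460)*4 = -920*(-2) = 1840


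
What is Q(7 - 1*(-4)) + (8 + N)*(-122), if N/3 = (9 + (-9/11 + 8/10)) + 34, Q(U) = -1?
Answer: -918959/55 ≈ -16708.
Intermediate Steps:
N = 7092/55 (N = 3*((9 + (-9/11 + 8/10)) + 34) = 3*((9 + (-9*1/11 + 8*(⅒))) + 34) = 3*((9 + (-9/11 + ⅘)) + 34) = 3*((9 - 1/55) + 34) = 3*(494/55 + 34) = 3*(2364/55) = 7092/55 ≈ 128.95)
Q(7 - 1*(-4)) + (8 + N)*(-122) = -1 + (8 + 7092/55)*(-122) = -1 + (7532/55)*(-122) = -1 - 918904/55 = -918959/55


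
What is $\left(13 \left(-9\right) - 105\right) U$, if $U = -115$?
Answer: $25530$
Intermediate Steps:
$\left(13 \left(-9\right) - 105\right) U = \left(13 \left(-9\right) - 105\right) \left(-115\right) = \left(-117 - 105\right) \left(-115\right) = \left(-222\right) \left(-115\right) = 25530$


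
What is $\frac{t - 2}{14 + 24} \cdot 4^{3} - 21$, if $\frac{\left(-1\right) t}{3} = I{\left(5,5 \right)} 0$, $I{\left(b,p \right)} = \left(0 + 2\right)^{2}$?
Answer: $- \frac{463}{19} \approx -24.368$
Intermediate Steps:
$I{\left(b,p \right)} = 4$ ($I{\left(b,p \right)} = 2^{2} = 4$)
$t = 0$ ($t = - 3 \cdot 4 \cdot 0 = \left(-3\right) 0 = 0$)
$\frac{t - 2}{14 + 24} \cdot 4^{3} - 21 = \frac{0 - 2}{14 + 24} \cdot 4^{3} - 21 = - \frac{2}{38} \cdot 64 - 21 = \left(-2\right) \frac{1}{38} \cdot 64 - 21 = \left(- \frac{1}{19}\right) 64 - 21 = - \frac{64}{19} - 21 = - \frac{463}{19}$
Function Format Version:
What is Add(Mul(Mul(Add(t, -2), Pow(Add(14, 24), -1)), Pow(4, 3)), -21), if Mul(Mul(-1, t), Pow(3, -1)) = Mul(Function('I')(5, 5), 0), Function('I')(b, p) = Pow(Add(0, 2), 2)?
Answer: Rational(-463, 19) ≈ -24.368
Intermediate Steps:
Function('I')(b, p) = 4 (Function('I')(b, p) = Pow(2, 2) = 4)
t = 0 (t = Mul(-3, Mul(4, 0)) = Mul(-3, 0) = 0)
Add(Mul(Mul(Add(t, -2), Pow(Add(14, 24), -1)), Pow(4, 3)), -21) = Add(Mul(Mul(Add(0, -2), Pow(Add(14, 24), -1)), Pow(4, 3)), -21) = Add(Mul(Mul(-2, Pow(38, -1)), 64), -21) = Add(Mul(Mul(-2, Rational(1, 38)), 64), -21) = Add(Mul(Rational(-1, 19), 64), -21) = Add(Rational(-64, 19), -21) = Rational(-463, 19)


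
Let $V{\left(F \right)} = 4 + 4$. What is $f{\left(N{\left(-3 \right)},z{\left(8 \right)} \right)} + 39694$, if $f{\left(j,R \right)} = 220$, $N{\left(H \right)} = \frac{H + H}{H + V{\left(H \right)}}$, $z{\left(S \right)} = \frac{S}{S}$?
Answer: $39914$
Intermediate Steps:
$V{\left(F \right)} = 8$
$z{\left(S \right)} = 1$
$N{\left(H \right)} = \frac{2 H}{8 + H}$ ($N{\left(H \right)} = \frac{H + H}{H + 8} = \frac{2 H}{8 + H}$)
$f{\left(N{\left(-3 \right)},z{\left(8 \right)} \right)} + 39694 = 220 + 39694 = 39914$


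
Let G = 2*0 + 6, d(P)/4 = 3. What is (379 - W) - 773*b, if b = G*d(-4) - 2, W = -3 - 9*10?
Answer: -53638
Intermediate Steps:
W = -93 (W = -3 - 90 = -93)
d(P) = 12 (d(P) = 4*3 = 12)
G = 6 (G = 0 + 6 = 6)
b = 70 (b = 6*12 - 2 = 72 - 2 = 70)
(379 - W) - 773*b = (379 - 1*(-93)) - 773*70 = (379 + 93) - 54110 = 472 - 54110 = -53638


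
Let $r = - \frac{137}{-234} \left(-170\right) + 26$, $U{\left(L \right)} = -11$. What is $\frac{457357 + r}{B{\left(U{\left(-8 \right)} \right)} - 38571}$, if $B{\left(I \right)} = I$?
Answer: $- \frac{26751083}{2257047} \approx -11.852$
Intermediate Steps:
$r = - \frac{8603}{117}$ ($r = \left(-137\right) \left(- \frac{1}{234}\right) \left(-170\right) + 26 = \frac{137}{234} \left(-170\right) + 26 = - \frac{11645}{117} + 26 = - \frac{8603}{117} \approx -73.53$)
$\frac{457357 + r}{B{\left(U{\left(-8 \right)} \right)} - 38571} = \frac{457357 - \frac{8603}{117}}{-11 - 38571} = \frac{53502166}{117 \left(-38582\right)} = \frac{53502166}{117} \left(- \frac{1}{38582}\right) = - \frac{26751083}{2257047}$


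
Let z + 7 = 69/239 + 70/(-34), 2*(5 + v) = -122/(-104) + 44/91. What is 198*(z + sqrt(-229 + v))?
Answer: -7055334/4063 + 297*I*sqrt(3432702)/182 ≈ -1736.5 + 3023.5*I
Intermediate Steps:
v = -3037/728 (v = -5 + (-122/(-104) + 44/91)/2 = -5 + (-122*(-1/104) + 44*(1/91))/2 = -5 + (61/52 + 44/91)/2 = -5 + (1/2)*(603/364) = -5 + 603/728 = -3037/728 ≈ -4.1717)
z = -35633/4063 (z = -7 + (69/239 + 70/(-34)) = -7 + (69*(1/239) + 70*(-1/34)) = -7 + (69/239 - 35/17) = -7 - 7192/4063 = -35633/4063 ≈ -8.7701)
198*(z + sqrt(-229 + v)) = 198*(-35633/4063 + sqrt(-229 - 3037/728)) = 198*(-35633/4063 + sqrt(-169749/728)) = 198*(-35633/4063 + 3*I*sqrt(3432702)/364) = -7055334/4063 + 297*I*sqrt(3432702)/182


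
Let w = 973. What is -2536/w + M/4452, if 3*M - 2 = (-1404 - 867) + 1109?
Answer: -1249982/464121 ≈ -2.6932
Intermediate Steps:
M = -1160/3 (M = ⅔ + ((-1404 - 867) + 1109)/3 = ⅔ + (-2271 + 1109)/3 = ⅔ + (⅓)*(-1162) = ⅔ - 1162/3 = -1160/3 ≈ -386.67)
-2536/w + M/4452 = -2536/973 - 1160/3/4452 = -2536*1/973 - 1160/3*1/4452 = -2536/973 - 290/3339 = -1249982/464121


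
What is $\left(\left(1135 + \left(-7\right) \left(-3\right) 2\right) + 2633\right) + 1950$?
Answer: $5760$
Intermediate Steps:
$\left(\left(1135 + \left(-7\right) \left(-3\right) 2\right) + 2633\right) + 1950 = \left(\left(1135 + 21 \cdot 2\right) + 2633\right) + 1950 = \left(\left(1135 + 42\right) + 2633\right) + 1950 = \left(1177 + 2633\right) + 1950 = 3810 + 1950 = 5760$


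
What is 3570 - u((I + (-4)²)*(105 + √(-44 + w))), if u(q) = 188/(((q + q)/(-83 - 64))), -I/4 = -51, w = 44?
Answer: 1963829/550 ≈ 3570.6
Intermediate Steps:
I = 204 (I = -4*(-51) = 204)
u(q) = -13818/q (u(q) = 188/(((2*q)/(-147))) = 188/(((2*q)*(-1/147))) = 188/((-2*q/147)) = 188*(-147/(2*q)) = -13818/q)
3570 - u((I + (-4)²)*(105 + √(-44 + w))) = 3570 - (-13818)/((204 + (-4)²)*(105 + √(-44 + 44))) = 3570 - (-13818)/((204 + 16)*(105 + √0)) = 3570 - (-13818)/(220*(105 + 0)) = 3570 - (-13818)/(220*105) = 3570 - (-13818)/23100 = 3570 - 1*(-329/550) = 3570 + 329/550 = 1963829/550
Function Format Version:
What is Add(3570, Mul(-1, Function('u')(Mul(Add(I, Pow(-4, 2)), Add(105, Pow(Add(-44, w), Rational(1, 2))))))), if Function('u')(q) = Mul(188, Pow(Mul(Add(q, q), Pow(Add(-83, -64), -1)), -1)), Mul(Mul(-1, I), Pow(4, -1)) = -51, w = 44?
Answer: Rational(1963829, 550) ≈ 3570.6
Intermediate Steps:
I = 204 (I = Mul(-4, -51) = 204)
Function('u')(q) = Mul(-13818, Pow(q, -1)) (Function('u')(q) = Mul(188, Pow(Mul(Mul(2, q), Pow(-147, -1)), -1)) = Mul(188, Pow(Mul(Mul(2, q), Rational(-1, 147)), -1)) = Mul(188, Pow(Mul(Rational(-2, 147), q), -1)) = Mul(188, Mul(Rational(-147, 2), Pow(q, -1))) = Mul(-13818, Pow(q, -1)))
Add(3570, Mul(-1, Function('u')(Mul(Add(I, Pow(-4, 2)), Add(105, Pow(Add(-44, w), Rational(1, 2))))))) = Add(3570, Mul(-1, Mul(-13818, Pow(Mul(Add(204, Pow(-4, 2)), Add(105, Pow(Add(-44, 44), Rational(1, 2)))), -1)))) = Add(3570, Mul(-1, Mul(-13818, Pow(Mul(Add(204, 16), Add(105, Pow(0, Rational(1, 2)))), -1)))) = Add(3570, Mul(-1, Mul(-13818, Pow(Mul(220, Add(105, 0)), -1)))) = Add(3570, Mul(-1, Mul(-13818, Pow(Mul(220, 105), -1)))) = Add(3570, Mul(-1, Mul(-13818, Pow(23100, -1)))) = Add(3570, Mul(-1, Mul(-13818, Rational(1, 23100)))) = Add(3570, Mul(-1, Rational(-329, 550))) = Add(3570, Rational(329, 550)) = Rational(1963829, 550)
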